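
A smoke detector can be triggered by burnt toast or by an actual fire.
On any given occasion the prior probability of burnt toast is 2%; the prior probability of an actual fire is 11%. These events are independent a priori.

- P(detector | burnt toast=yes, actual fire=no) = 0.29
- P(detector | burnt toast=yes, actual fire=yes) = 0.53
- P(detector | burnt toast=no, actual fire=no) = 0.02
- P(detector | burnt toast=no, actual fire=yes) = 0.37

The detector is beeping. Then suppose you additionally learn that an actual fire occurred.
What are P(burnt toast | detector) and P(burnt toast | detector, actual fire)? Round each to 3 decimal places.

P(burnt toast | detector) ≈ 0.099; P(burnt toast | detector, actual fire) ≈ 0.028

P(detector) = 0.02×0.98×0.89 + 0.37×0.98×0.11 + 0.29×0.02×0.89 + 0.53×0.02×0.11 = 0.017444 + 0.039886 + 0.005162 + 0.001166 = 0.063658
Of this, 0.006328 comes from 0.005162 + 0.001166 (the burnt toast=true cases).
So P(burnt toast | detector) = 0.006328/0.063658 ≈ 0.099.

Now also conditioning on actual fire=true:
Numerator (weight on configurations with burnt toast): 0.53×0.02 = 0.010600
The normalizing constant is 0.37×0.98 + 0.53×0.02 = 0.373200
P(burnt toast | detector, actual fire) = 0.010600/0.373200 ≈ 0.028
— actual fire explains away the evidence for burnt toast.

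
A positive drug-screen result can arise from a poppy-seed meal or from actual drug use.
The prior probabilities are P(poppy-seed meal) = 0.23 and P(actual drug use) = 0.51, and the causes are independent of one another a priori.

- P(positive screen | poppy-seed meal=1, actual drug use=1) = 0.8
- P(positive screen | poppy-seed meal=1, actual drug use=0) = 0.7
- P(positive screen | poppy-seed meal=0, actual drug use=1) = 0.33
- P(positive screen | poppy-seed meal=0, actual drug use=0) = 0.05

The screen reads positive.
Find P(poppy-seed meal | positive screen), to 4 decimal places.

P(poppy-seed meal | positive screen) ≈ 0.5378

Enumerate the 4 (poppy-seed meal, actual drug use) configurations and weight by the priors:
  P(positive screen) = 0.05×0.77×0.49 + 0.33×0.77×0.51 + 0.7×0.23×0.49 + 0.8×0.23×0.51
        = 0.018865 + 0.129591 + 0.078890 + 0.093840 = 0.321186
Configurations with poppy-seed meal contribute 0.172730, so
  P(poppy-seed meal | positive screen) = 0.172730 / 0.321186 ≈ 0.5378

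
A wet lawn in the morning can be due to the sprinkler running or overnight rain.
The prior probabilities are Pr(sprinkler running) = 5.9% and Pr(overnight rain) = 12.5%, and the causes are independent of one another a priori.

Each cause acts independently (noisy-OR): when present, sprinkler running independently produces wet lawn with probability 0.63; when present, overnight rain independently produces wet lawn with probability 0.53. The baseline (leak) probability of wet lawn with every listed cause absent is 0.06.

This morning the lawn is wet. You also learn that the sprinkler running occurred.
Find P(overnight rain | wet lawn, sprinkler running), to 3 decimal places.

Under noisy-OR, P(wet lawn | causes) = 1 − (1−0.06)·∏(1−qᵢ) over the active causes.
By total probability over both values of overnight rain:
  P(wet lawn | sprinkler running) = 0.6522×0.875 + 0.836534×0.125
        = 0.570675 + 0.104567 = 0.675242
The terms with overnight rain present sum to 0.104567, so
  P(overnight rain | wet lawn, sprinkler running) = 0.104567 / 0.675242 ≈ 0.155

P(overnight rain | wet lawn, sprinkler running) ≈ 0.155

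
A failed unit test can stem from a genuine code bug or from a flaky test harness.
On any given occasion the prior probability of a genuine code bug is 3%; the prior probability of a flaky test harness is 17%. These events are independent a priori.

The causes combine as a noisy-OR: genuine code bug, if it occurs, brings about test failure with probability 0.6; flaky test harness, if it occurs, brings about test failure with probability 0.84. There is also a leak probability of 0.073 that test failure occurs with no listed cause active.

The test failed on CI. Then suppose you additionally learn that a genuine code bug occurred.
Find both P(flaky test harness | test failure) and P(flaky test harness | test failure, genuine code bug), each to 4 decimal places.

Under noisy-OR, P(test failure | causes) = 1 − (1−0.073)·∏(1−qᵢ) over the active causes.
Enumerate the 4 (genuine code bug, flaky test harness) configurations and weight by the priors:
  P(test failure) = 0.073·0.97·0.83 + 0.85168·0.97·0.17 + 0.6292·0.03·0.83 + 0.940672·0.03·0.17
        = 0.058772 + 0.140442 + 0.015667 + 0.004797 = 0.219678
The terms with flaky test harness present sum to 0.145239, so
  P(flaky test harness | test failure) = 0.145239 / 0.219678 ≈ 0.6611

Now also conditioning on genuine code bug=true:
Sum P(test failure|·) weighted by the priors over both values of flaky test harness:
  P(test failure | genuine code bug) = 0.6292·0.83 + 0.940672·0.17
        = 0.522236 + 0.159914 = 0.682150
The terms with flaky test harness present sum to 0.159914, so
  P(flaky test harness | test failure, genuine code bug) = 0.159914 / 0.682150 ≈ 0.2344
Conditioning on genuine code bug lowers the posterior on flaky test harness: the classic explaining-away effect in a common-effect structure.

P(flaky test harness | test failure) ≈ 0.6611; P(flaky test harness | test failure, genuine code bug) ≈ 0.2344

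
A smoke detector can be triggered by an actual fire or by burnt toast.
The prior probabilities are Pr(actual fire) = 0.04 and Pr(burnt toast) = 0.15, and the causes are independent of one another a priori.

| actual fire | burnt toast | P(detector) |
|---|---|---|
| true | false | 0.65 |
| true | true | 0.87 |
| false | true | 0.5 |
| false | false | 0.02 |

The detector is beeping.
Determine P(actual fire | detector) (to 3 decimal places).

P(actual fire | detector) ≈ 0.236

P(detector) = 0.02·0.96·0.85 + 0.5·0.96·0.15 + 0.65·0.04·0.85 + 0.87·0.04·0.15 = 0.016320 + 0.072000 + 0.022100 + 0.005220 = 0.115640
Restricting to configurations with actual fire present: 0.022100 + 0.005220 = 0.027320.
Hence the posterior is 0.027320/0.115640 ≈ 0.236.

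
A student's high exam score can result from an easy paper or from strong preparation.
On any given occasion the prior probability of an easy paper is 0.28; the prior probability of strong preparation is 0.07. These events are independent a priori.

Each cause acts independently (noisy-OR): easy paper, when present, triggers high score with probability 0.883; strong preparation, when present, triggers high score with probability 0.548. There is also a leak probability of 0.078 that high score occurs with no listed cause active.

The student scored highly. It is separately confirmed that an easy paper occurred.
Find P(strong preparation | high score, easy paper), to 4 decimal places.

Under noisy-OR, P(high score | causes) = 1 − (1−0.078)·∏(1−qᵢ) over the active causes.
Numerator (weight on configurations with strong preparation): 0.951241*0.07 = 0.066587
The normalizing constant is 0.892126*0.93 + 0.951241*0.07 = 0.896264
P(strong preparation | high score, easy paper) = 0.066587/0.896264 ≈ 0.0743

P(strong preparation | high score, easy paper) ≈ 0.0743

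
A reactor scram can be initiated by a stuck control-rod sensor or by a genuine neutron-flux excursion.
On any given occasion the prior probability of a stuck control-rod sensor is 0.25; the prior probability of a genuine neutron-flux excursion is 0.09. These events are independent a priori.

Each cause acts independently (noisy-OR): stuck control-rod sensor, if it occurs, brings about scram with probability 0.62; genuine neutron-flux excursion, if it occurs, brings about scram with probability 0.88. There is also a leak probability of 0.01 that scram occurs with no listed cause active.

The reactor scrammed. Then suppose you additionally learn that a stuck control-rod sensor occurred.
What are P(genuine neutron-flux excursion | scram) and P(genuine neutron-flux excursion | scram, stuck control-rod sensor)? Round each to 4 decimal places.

P(genuine neutron-flux excursion | scram) ≈ 0.3525; P(genuine neutron-flux excursion | scram, stuck control-rod sensor) ≈ 0.1315

Under noisy-OR, P(scram | causes) = 1 − (1−0.01)·∏(1−qᵢ) over the active causes.
Numerator (weight on configurations with genuine neutron-flux excursion): 0.059481 + 0.021484 = 0.080965
The normalizing constant is 0.01*0.75*0.91 + 0.8812*0.75*0.09 + 0.6238*0.25*0.91 + 0.954856*0.25*0.09 = 0.229704
Posterior = 0.080965 / 0.229704 ≈ 0.3525

Now also conditioning on stuck control-rod sensor=true:
Sum P(scram|·) weighted by the priors over both values of genuine neutron-flux excursion:
  P(scram | stuck control-rod sensor) = 0.6238·0.91 + 0.954856·0.09
        = 0.567658 + 0.085937 = 0.653595
Keeping only the genuine neutron-flux excursion-present terms gives 0.085937, so
  P(genuine neutron-flux excursion | scram, stuck control-rod sensor) = 0.085937 / 0.653595 ≈ 0.1315
— stuck control-rod sensor explains away the evidence for genuine neutron-flux excursion.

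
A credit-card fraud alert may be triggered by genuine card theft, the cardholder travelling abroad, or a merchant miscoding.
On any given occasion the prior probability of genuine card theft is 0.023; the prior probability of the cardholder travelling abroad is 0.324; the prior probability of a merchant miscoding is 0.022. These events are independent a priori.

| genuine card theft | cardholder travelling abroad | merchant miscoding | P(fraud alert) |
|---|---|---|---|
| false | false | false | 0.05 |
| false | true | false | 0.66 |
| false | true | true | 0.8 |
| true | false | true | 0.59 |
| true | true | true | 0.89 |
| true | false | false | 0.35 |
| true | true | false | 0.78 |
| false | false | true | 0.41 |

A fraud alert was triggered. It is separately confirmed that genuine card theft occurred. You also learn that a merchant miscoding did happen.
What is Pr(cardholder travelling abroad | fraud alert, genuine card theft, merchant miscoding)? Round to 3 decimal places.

Pr(cardholder travelling abroad | fraud alert, genuine card theft, merchant miscoding) ≈ 0.420

P(fraud alert | genuine card theft, merchant miscoding) = 0.59*0.676 + 0.89*0.324 = 0.398840 + 0.288360 = 0.687200
Restricting to configurations with cardholder travelling abroad present: 0.89*0.324 = 0.288360.
So P(cardholder travelling abroad | fraud alert, genuine card theft, merchant miscoding) = 0.288360/0.687200 ≈ 0.420.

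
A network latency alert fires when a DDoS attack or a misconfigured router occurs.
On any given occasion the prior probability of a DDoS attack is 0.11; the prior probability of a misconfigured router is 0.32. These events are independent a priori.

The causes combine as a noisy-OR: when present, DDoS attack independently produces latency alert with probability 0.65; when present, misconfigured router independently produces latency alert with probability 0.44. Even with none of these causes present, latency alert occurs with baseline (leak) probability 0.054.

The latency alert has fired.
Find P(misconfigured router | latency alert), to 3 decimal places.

P(misconfigured router | latency alert) ≈ 0.663

Under noisy-OR, P(latency alert | causes) = 1 − (1−0.054)·∏(1−qᵢ) over the active causes.
P(latency alert) = 0.054·0.89·0.68 + 0.47024·0.89·0.32 + 0.6689·0.11·0.68 + 0.814584·0.11·0.32 = 0.032681 + 0.133924 + 0.050034 + 0.028673 = 0.245312
Of this, 0.162597 comes from 0.133924 + 0.028673 (the misconfigured router=true cases).
Hence the posterior is 0.162597/0.245312 ≈ 0.663.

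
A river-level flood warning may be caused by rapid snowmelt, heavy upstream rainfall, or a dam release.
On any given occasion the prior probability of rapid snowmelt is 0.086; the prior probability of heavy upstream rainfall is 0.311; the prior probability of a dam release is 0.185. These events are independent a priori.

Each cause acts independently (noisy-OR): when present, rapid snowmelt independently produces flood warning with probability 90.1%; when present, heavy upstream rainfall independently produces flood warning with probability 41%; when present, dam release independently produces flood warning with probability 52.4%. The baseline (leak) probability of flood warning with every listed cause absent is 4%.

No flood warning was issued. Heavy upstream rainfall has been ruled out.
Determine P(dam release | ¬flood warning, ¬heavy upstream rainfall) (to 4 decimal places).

P(dam release | ¬flood warning, ¬heavy upstream rainfall) ≈ 0.0975

Under noisy-OR, P(flood warning | causes) = 1 − (1−0.04)·∏(1−qᵢ) over the active causes.
Weight on dam release=true, given the evidence: 0.077267 + 0.000720 = 0.077987
Normalizer over all consistent configurations: 0.96·0.914·0.815 + 0.45696·0.914·0.185 + 0.09504·0.086·0.815 + 0.045239·0.086·0.185 = 0.799762
Posterior = 0.077987 / 0.799762 ≈ 0.0975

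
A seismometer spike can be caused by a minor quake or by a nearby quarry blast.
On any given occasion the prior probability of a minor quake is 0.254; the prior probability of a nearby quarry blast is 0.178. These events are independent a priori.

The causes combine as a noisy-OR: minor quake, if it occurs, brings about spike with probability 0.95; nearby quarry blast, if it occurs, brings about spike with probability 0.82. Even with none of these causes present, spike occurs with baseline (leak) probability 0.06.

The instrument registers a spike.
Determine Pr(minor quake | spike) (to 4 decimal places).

Pr(minor quake | spike) ≈ 0.6237

Under noisy-OR, P(spike | causes) = 1 − (1−0.06)·∏(1−qᵢ) over the active causes.
Enumerate the 4 (minor quake, nearby quarry blast) configurations and weight by the priors:
  P(spike) = 0.06·0.746·0.822 + 0.8308·0.746·0.178 + 0.953·0.254·0.822 + 0.99154·0.254·0.178
        = 0.036793 + 0.110320 + 0.198975 + 0.044830 = 0.390918
Configurations with minor quake contribute 0.243805, so
  P(minor quake | spike) = 0.243805 / 0.390918 ≈ 0.6237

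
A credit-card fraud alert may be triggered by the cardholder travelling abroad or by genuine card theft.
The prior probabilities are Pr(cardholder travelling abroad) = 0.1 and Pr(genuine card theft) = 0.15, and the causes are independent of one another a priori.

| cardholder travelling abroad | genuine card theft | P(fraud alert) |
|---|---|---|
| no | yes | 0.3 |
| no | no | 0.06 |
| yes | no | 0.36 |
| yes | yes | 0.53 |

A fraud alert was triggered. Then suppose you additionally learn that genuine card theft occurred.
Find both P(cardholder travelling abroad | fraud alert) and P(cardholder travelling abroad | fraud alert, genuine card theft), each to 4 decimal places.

Numerator (weight on configurations with cardholder travelling abroad): 0.030600 + 0.007950 = 0.038550
The normalizing constant is 0.06*0.9*0.85 + 0.3*0.9*0.15 + 0.36*0.1*0.85 + 0.53*0.1*0.15 = 0.124950
Posterior = 0.038550 / 0.124950 ≈ 0.3085

With the extra evidence:
Enumerate both values of cardholder travelling abroad and weight by the priors:
  P(fraud alert | genuine card theft) = 0.3×0.9 + 0.53×0.1
        = 0.270000 + 0.053000 = 0.323000
Keeping only the cardholder travelling abroad-present terms gives 0.053000, so
  P(cardholder travelling abroad | fraud alert, genuine card theft) = 0.053000 / 0.323000 ≈ 0.1641
Conditioning on genuine card theft lowers the posterior on cardholder travelling abroad: the classic explaining-away effect in a common-effect structure.

P(cardholder travelling abroad | fraud alert) ≈ 0.3085; P(cardholder travelling abroad | fraud alert, genuine card theft) ≈ 0.1641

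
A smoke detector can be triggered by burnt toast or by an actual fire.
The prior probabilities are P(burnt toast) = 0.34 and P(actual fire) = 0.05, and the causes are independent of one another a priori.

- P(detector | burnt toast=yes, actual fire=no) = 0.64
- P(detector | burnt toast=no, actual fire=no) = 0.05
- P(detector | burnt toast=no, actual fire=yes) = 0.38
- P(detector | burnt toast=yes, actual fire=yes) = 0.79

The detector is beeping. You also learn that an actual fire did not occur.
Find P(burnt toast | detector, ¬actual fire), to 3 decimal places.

Sum P(detector|·) weighted by the priors over both values of burnt toast:
  P(detector | ¬actual fire) = 0.05*0.66 + 0.64*0.34
        = 0.033000 + 0.217600 = 0.250600
Configurations with burnt toast contribute 0.217600, so
  P(burnt toast | detector, ¬actual fire) = 0.217600 / 0.250600 ≈ 0.868

P(burnt toast | detector, ¬actual fire) ≈ 0.868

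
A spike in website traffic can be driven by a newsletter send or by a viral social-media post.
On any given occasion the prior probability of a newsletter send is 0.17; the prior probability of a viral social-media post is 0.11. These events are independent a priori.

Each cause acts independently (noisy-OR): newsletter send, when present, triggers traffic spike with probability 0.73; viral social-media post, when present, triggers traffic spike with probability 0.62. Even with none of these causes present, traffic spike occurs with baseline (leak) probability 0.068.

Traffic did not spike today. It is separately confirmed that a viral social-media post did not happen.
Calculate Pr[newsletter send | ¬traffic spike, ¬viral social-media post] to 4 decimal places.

Pr[newsletter send | ¬traffic spike, ¬viral social-media post] ≈ 0.0524

Under noisy-OR, P(traffic spike | causes) = 1 − (1−0.068)·∏(1−qᵢ) over the active causes.
Sum P(¬traffic spike|·) weighted by the priors over both values of newsletter send:
  P(¬traffic spike | ¬viral social-media post) = 0.932*0.83 + 0.25164*0.17
        = 0.773560 + 0.042779 = 0.816339
Configurations with newsletter send contribute 0.042779, so
  P(newsletter send | ¬traffic spike, ¬viral social-media post) = 0.042779 / 0.816339 ≈ 0.0524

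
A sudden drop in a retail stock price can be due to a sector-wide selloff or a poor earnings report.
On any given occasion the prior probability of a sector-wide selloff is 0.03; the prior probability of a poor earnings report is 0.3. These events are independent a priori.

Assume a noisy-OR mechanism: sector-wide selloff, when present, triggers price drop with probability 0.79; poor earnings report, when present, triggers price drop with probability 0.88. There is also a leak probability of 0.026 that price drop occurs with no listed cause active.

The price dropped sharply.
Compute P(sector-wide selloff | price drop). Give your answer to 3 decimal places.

P(sector-wide selloff | price drop) ≈ 0.085

Under noisy-OR, P(price drop | causes) = 1 − (1−0.026)·∏(1−qᵢ) over the active causes.
Numerator (weight on configurations with sector-wide selloff): 0.016705 + 0.008779 = 0.025484
Denominator P(price drop): 0.026·0.97·0.7 + 0.88312·0.97·0.3 + 0.79546·0.03·0.7 + 0.975455·0.03·0.3 = 0.300126
P(sector-wide selloff | price drop) = 0.025484/0.300126 ≈ 0.085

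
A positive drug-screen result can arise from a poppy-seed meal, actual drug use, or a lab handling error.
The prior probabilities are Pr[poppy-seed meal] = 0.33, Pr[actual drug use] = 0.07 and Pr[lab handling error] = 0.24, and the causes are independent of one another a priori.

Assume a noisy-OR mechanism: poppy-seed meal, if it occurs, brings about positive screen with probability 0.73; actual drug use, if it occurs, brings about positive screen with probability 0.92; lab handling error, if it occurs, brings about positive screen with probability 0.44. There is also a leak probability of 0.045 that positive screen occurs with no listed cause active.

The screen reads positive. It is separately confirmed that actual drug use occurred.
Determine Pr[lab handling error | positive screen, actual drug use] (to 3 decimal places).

Pr[lab handling error | positive screen, actual drug use] ≈ 0.245

Under noisy-OR, P(positive screen | causes) = 1 − (1−0.045)·∏(1−qᵢ) over the active causes.
Numerator (weight on configurations with lab handling error): 0.153920 + 0.078285 = 0.232205
The normalizing constant is 0.9236*0.67*0.76 + 0.957216*0.67*0.24 + 0.979372*0.33*0.76 + 0.988448*0.33*0.24 = 0.948128
Posterior = 0.232205 / 0.948128 ≈ 0.245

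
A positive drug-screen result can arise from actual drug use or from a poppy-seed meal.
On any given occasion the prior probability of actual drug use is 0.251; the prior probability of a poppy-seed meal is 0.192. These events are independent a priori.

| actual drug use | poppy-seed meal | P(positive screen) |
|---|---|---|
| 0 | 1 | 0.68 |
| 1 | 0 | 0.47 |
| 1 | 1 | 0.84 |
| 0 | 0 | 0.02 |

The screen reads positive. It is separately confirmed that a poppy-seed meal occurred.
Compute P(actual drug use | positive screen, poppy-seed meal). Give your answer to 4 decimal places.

Enumerate both values of actual drug use and weight by the priors:
  P(positive screen | poppy-seed meal) = 0.68·0.749 + 0.84·0.251
        = 0.509320 + 0.210840 = 0.720160
Keeping only the actual drug use-present terms gives 0.210840, so
  P(actual drug use | positive screen, poppy-seed meal) = 0.210840 / 0.720160 ≈ 0.2928

P(actual drug use | positive screen, poppy-seed meal) ≈ 0.2928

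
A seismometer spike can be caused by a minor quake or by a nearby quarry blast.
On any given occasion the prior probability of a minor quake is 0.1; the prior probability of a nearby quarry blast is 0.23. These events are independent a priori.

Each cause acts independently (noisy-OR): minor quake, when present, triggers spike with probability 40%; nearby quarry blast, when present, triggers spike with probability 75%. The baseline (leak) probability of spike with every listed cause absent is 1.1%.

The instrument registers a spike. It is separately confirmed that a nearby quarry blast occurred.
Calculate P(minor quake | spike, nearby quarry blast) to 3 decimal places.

Under noisy-OR, P(spike | causes) = 1 − (1−0.011)·∏(1−qᵢ) over the active causes.
For the numerator, keep only minor quake=true terms: 0.85165·0.1 = 0.085165
Denominator P(spike | nearby quarry blast): 0.75275·0.9 + 0.85165·0.1 = 0.762640
Posterior = 0.085165 / 0.762640 ≈ 0.112

P(minor quake | spike, nearby quarry blast) ≈ 0.112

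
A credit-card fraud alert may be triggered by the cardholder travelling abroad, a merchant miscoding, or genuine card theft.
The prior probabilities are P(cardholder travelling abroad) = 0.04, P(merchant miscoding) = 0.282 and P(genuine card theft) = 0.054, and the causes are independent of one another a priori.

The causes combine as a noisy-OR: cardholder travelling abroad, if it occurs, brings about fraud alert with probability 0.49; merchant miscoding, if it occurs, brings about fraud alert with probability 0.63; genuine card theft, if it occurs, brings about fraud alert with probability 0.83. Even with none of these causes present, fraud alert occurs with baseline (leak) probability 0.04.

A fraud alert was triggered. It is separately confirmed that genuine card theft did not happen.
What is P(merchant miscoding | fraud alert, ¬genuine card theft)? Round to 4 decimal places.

Under noisy-OR, P(fraud alert | causes) = 1 − (1−0.04)·∏(1−qᵢ) over the active causes.
By total probability over the 4 (cardholder travelling abroad, merchant miscoding) configurations:
  P(fraud alert | ¬genuine card theft) = 0.04*0.96*0.718 + 0.6448*0.96*0.282 + 0.5104*0.04*0.718 + 0.818848*0.04*0.282
        = 0.027571 + 0.174560 + 0.014659 + 0.009237 = 0.226027
Configurations with merchant miscoding contribute 0.183797, so
  P(merchant miscoding | fraud alert, ¬genuine card theft) = 0.183797 / 0.226027 ≈ 0.8132

P(merchant miscoding | fraud alert, ¬genuine card theft) ≈ 0.8132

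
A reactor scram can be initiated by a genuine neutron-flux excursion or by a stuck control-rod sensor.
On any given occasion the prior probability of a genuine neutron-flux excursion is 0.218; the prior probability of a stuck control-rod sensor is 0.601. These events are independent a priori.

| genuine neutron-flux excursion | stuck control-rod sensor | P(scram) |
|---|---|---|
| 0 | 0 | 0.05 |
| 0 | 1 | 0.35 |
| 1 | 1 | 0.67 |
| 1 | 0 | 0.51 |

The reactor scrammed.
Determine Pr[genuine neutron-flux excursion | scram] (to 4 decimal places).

P(scram) = 0.05*0.782*0.399 + 0.35*0.782*0.601 + 0.51*0.218*0.399 + 0.67*0.218*0.601 = 0.015601 + 0.164494 + 0.044361 + 0.087782 = 0.312238
Of this, 0.132143 comes from 0.044361 + 0.087782 (the genuine neutron-flux excursion=true cases).
P(genuine neutron-flux excursion | scram) = 0.132143 / 0.312238 ≈ 0.4232

Pr[genuine neutron-flux excursion | scram] ≈ 0.4232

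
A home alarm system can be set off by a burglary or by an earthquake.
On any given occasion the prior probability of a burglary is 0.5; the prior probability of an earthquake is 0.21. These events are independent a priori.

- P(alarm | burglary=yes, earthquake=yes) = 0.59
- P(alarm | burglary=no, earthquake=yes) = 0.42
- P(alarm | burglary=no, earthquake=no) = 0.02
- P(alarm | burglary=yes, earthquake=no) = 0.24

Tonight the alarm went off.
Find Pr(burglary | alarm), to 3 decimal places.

Pr(burglary | alarm) ≈ 0.751

By total probability over the 4 (burglary, earthquake) configurations:
  P(alarm) = 0.02×0.5×0.79 + 0.42×0.5×0.21 + 0.24×0.5×0.79 + 0.59×0.5×0.21
        = 0.007900 + 0.044100 + 0.094800 + 0.061950 = 0.208750
Keeping only the burglary-present terms gives 0.156750, so
  P(burglary | alarm) = 0.156750 / 0.208750 ≈ 0.751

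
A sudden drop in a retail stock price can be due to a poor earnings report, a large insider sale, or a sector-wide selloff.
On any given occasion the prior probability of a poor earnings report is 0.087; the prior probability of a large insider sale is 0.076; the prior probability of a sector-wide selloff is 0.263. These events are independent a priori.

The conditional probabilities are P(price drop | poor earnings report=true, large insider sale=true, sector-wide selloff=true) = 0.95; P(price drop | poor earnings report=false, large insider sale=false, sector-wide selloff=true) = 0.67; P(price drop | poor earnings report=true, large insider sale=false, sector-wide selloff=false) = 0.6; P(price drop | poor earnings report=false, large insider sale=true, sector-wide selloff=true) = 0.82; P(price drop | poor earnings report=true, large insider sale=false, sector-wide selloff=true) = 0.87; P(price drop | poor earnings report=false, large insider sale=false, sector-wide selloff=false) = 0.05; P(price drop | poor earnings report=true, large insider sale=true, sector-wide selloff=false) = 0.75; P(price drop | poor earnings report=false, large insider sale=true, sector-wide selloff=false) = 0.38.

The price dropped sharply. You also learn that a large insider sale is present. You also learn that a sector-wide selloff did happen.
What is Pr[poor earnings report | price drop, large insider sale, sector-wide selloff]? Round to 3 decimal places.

Enumerate both values of poor earnings report and weight by the priors:
  P(price drop | large insider sale, sector-wide selloff) = 0.82*0.913 + 0.95*0.087
        = 0.748660 + 0.082650 = 0.831310
The terms with poor earnings report present sum to 0.082650, so
  P(poor earnings report | price drop, large insider sale, sector-wide selloff) = 0.082650 / 0.831310 ≈ 0.099

Pr[poor earnings report | price drop, large insider sale, sector-wide selloff] ≈ 0.099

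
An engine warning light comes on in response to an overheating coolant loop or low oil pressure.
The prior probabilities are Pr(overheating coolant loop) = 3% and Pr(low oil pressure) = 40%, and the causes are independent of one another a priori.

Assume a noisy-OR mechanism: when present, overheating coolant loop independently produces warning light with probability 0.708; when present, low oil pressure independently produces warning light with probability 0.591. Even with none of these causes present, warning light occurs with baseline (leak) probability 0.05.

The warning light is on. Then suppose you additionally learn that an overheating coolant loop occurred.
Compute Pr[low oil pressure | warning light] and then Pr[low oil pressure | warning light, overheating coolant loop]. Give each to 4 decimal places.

Under noisy-OR, P(warning light | causes) = 1 − (1−0.05)·∏(1−qᵢ) over the active causes.
By total probability over the 4 (overheating coolant loop, low oil pressure) configurations:
  P(warning light) = 0.05*0.97*0.6 + 0.61145*0.97*0.4 + 0.7226*0.03*0.6 + 0.886543*0.03*0.4
        = 0.029100 + 0.237243 + 0.013007 + 0.010639 = 0.289989
Keeping only the low oil pressure-present terms gives 0.247882, so
  P(low oil pressure | warning light) = 0.247882 / 0.289989 ≈ 0.8548

With the extra evidence:
By total probability over both values of low oil pressure:
  P(warning light | overheating coolant loop) = 0.7226·0.6 + 0.886543·0.4
        = 0.433560 + 0.354617 = 0.788177
The terms with low oil pressure present sum to 0.354617, so
  P(low oil pressure | warning light, overheating coolant loop) = 0.354617 / 0.788177 ≈ 0.4499

Pr[low oil pressure | warning light] ≈ 0.8548; Pr[low oil pressure | warning light, overheating coolant loop] ≈ 0.4499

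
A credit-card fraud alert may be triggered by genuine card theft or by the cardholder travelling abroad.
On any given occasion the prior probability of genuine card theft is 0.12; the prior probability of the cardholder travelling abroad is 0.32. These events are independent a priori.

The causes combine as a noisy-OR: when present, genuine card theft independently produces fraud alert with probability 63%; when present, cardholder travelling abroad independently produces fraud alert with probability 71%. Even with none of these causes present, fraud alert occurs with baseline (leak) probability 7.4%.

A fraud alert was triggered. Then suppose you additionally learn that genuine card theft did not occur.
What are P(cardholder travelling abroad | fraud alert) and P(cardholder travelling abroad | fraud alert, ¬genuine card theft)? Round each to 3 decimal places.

P(cardholder travelling abroad | fraud alert) ≈ 0.711; P(cardholder travelling abroad | fraud alert, ¬genuine card theft) ≈ 0.823

Under noisy-OR, P(fraud alert | causes) = 1 − (1−0.074)·∏(1−qᵢ) over the active causes.
P(fraud alert) = 0.074×0.88×0.68 + 0.73146×0.88×0.32 + 0.65738×0.12×0.68 + 0.90064×0.12×0.32 = 0.044282 + 0.205979 + 0.053642 + 0.034585 = 0.338488
Of this, 0.240564 comes from 0.205979 + 0.034585 (the cardholder travelling abroad=true cases).
P(cardholder travelling abroad | fraud alert) = 0.240564 / 0.338488 ≈ 0.711

With the extra evidence:
By total probability over both values of cardholder travelling abroad:
  P(fraud alert | ¬genuine card theft) = 0.074*0.68 + 0.73146*0.32
        = 0.050320 + 0.234067 = 0.284387
The terms with cardholder travelling abroad present sum to 0.234067, so
  P(cardholder travelling abroad | fraud alert, ¬genuine card theft) = 0.234067 / 0.284387 ≈ 0.823
Ruling out genuine card theft raises the posterior on cardholder travelling abroad — the flip side of explaining away.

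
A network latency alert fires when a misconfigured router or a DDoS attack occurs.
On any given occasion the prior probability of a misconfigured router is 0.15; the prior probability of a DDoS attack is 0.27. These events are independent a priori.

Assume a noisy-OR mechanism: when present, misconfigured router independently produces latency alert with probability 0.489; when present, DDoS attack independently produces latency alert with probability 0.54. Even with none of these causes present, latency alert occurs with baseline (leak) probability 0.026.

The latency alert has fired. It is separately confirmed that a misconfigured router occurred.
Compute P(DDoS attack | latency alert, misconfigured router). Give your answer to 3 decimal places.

Under noisy-OR, P(latency alert | causes) = 1 − (1−0.026)·∏(1−qᵢ) over the active causes.
P(latency alert | misconfigured router) = 0.502286×0.73 + 0.771052×0.27 = 0.366669 + 0.208184 = 0.574853
Restricting to configurations with DDoS attack present: 0.771052×0.27 = 0.208184.
So P(DDoS attack | latency alert, misconfigured router) = 0.208184/0.574853 ≈ 0.362.

P(DDoS attack | latency alert, misconfigured router) ≈ 0.362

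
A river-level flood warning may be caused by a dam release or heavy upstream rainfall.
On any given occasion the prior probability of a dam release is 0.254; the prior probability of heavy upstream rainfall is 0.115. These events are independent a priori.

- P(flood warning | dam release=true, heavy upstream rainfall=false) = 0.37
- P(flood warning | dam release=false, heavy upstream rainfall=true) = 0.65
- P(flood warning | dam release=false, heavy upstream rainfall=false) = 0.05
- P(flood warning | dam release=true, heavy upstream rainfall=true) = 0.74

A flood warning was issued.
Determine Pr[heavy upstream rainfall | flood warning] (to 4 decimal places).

By total probability over the 4 (dam release, heavy upstream rainfall) configurations:
  P(flood warning) = 0.05×0.746×0.885 + 0.65×0.746×0.115 + 0.37×0.254×0.885 + 0.74×0.254×0.115
        = 0.033010 + 0.055764 + 0.083172 + 0.021615 = 0.193561
The terms with heavy upstream rainfall present sum to 0.077379, so
  P(heavy upstream rainfall | flood warning) = 0.077379 / 0.193561 ≈ 0.3998

Pr[heavy upstream rainfall | flood warning] ≈ 0.3998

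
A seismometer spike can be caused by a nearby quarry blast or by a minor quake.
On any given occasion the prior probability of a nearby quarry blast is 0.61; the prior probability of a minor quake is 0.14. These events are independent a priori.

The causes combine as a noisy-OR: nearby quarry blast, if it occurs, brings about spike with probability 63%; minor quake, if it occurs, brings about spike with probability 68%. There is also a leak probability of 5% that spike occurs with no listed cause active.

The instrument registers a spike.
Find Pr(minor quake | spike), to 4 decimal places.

Pr(minor quake | spike) ≈ 0.2417

Under noisy-OR, P(spike | causes) = 1 − (1−0.05)·∏(1−qᵢ) over the active causes.
By total probability over the 4 (nearby quarry blast, minor quake) configurations:
  P(spike) = 0.05×0.39×0.86 + 0.696×0.39×0.14 + 0.6485×0.61×0.86 + 0.88752×0.61×0.14
        = 0.016770 + 0.038002 + 0.340203 + 0.075794 = 0.470769
The terms with minor quake present sum to 0.113796, so
  P(minor quake | spike) = 0.113796 / 0.470769 ≈ 0.2417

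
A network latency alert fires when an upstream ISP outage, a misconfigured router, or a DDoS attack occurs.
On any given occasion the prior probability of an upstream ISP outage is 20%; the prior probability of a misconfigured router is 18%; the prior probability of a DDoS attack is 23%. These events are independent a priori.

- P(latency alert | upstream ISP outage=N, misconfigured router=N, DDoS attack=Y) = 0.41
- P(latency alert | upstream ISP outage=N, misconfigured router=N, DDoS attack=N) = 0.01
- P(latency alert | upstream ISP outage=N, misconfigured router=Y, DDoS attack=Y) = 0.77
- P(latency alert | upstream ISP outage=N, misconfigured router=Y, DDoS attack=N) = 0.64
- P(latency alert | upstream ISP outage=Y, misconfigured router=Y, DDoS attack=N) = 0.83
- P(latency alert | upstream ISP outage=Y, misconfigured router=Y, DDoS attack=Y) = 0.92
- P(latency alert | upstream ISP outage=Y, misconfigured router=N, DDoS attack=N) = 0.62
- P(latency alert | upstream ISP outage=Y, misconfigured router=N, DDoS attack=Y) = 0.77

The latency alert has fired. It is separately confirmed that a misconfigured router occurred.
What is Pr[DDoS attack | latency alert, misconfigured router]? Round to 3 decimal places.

Pr[DDoS attack | latency alert, misconfigured router] ≈ 0.261

P(latency alert | misconfigured router) = 0.64*0.8*0.77 + 0.77*0.8*0.23 + 0.83*0.2*0.77 + 0.92*0.2*0.23 = 0.394240 + 0.141680 + 0.127820 + 0.042320 = 0.706060
Restricting to configurations with DDoS attack present: 0.141680 + 0.042320 = 0.184000.
So P(DDoS attack | latency alert, misconfigured router) = 0.184000/0.706060 ≈ 0.261.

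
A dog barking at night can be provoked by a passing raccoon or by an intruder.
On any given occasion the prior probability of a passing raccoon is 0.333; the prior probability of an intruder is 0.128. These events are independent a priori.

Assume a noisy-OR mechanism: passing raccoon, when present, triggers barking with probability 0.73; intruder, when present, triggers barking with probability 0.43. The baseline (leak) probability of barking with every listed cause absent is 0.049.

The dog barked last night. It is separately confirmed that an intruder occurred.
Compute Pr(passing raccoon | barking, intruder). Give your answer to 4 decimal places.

Under noisy-OR, P(barking | causes) = 1 − (1−0.049)·∏(1−qᵢ) over the active causes.
P(barking | intruder) = 0.45793*0.667 + 0.853641*0.333 = 0.305439 + 0.284262 = 0.589701
Of this, 0.284262 comes from 0.853641*0.333 (the passing raccoon=true cases).
P(passing raccoon | barking, intruder) = 0.284262 / 0.589701 ≈ 0.4820

Pr(passing raccoon | barking, intruder) ≈ 0.4820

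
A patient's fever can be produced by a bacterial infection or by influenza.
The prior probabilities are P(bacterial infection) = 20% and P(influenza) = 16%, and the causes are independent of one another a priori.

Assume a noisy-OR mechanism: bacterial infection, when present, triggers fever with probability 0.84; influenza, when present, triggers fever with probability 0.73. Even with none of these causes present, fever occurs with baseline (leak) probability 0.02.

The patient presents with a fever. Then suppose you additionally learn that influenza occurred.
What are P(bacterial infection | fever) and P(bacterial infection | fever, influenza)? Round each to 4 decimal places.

Under noisy-OR, P(fever | causes) = 1 − (1−0.02)·∏(1−qᵢ) over the active causes.
Weight on bacterial infection=true, given the evidence: 0.141658 + 0.030645 = 0.172303
Denominator P(fever): 0.02·0.8·0.84 + 0.7354·0.8·0.16 + 0.8432·0.2·0.84 + 0.957664·0.2·0.16 = 0.279874
P(bacterial infection | fever) = 0.172303/0.279874 ≈ 0.6156

Now also conditioning on influenza=true:
Sum P(fever|·) weighted by the priors over both values of bacterial infection:
  P(fever | influenza) = 0.7354·0.8 + 0.957664·0.2
        = 0.588320 + 0.191533 = 0.779853
The terms with bacterial infection present sum to 0.191533, so
  P(bacterial infection | fever, influenza) = 0.191533 / 0.779853 ≈ 0.2456
This is intercausal reasoning (explaining away): once influenza accounts for the fever, bacterial infection becomes less likely.

P(bacterial infection | fever) ≈ 0.6156; P(bacterial infection | fever, influenza) ≈ 0.2456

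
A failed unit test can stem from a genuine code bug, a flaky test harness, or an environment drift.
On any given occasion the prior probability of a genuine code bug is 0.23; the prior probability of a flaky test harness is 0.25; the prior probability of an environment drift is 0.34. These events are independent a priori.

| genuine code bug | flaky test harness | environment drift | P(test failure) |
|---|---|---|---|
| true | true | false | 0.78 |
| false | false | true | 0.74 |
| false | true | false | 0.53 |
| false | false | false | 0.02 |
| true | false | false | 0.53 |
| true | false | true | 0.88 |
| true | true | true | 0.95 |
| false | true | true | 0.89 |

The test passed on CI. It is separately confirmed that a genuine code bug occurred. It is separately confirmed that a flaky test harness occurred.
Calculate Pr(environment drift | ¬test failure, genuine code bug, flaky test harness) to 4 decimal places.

By total probability over both values of environment drift:
  P(¬test failure | genuine code bug, flaky test harness) = 0.22·0.66 + 0.05·0.34
        = 0.145200 + 0.017000 = 0.162200
The terms with environment drift present sum to 0.017000, so
  P(environment drift | ¬test failure, genuine code bug, flaky test harness) = 0.017000 / 0.162200 ≈ 0.1048

Pr(environment drift | ¬test failure, genuine code bug, flaky test harness) ≈ 0.1048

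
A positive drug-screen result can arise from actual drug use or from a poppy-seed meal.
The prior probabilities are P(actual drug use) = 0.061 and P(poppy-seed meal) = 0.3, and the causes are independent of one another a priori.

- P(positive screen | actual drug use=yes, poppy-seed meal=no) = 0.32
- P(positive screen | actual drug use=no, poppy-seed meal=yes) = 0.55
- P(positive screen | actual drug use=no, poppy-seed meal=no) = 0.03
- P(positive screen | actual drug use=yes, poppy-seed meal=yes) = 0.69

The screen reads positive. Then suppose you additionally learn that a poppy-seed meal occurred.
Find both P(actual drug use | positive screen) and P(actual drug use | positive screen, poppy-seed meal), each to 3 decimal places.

P(actual drug use | positive screen) ≈ 0.131; P(actual drug use | positive screen, poppy-seed meal) ≈ 0.075

P(positive screen) = 0.03*0.939*0.7 + 0.55*0.939*0.3 + 0.32*0.061*0.7 + 0.69*0.061*0.3 = 0.019719 + 0.154935 + 0.013664 + 0.012627 = 0.200945
Of this, 0.026291 comes from 0.013664 + 0.012627 (the actual drug use=true cases).
Hence the posterior is 0.026291/0.200945 ≈ 0.131.

With the extra evidence:
P(positive screen | poppy-seed meal) = 0.55×0.939 + 0.69×0.061 = 0.516450 + 0.042090 = 0.558540
Of this, 0.042090 comes from 0.69×0.061 (the actual drug use=true cases).
So P(actual drug use | positive screen, poppy-seed meal) = 0.042090/0.558540 ≈ 0.075.
Conditioning on poppy-seed meal lowers the posterior on actual drug use: the classic explaining-away effect in a common-effect structure.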